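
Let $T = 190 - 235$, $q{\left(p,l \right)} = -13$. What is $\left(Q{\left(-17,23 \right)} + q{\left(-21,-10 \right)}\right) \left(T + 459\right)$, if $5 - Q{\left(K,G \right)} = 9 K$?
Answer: $60030$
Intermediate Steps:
$Q{\left(K,G \right)} = 5 - 9 K$
$T = -45$
$\left(Q{\left(-17,23 \right)} + q{\left(-21,-10 \right)}\right) \left(T + 459\right) = \left(\left(5 - -153\right) - 13\right) \left(-45 + 459\right) = \left(\left(5 + 153\right) - 13\right) 414 = \left(158 - 13\right) 414 = 145 \cdot 414 = 60030$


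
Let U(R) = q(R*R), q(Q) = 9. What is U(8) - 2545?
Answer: -2536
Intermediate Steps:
U(R) = 9
U(8) - 2545 = 9 - 2545 = -2536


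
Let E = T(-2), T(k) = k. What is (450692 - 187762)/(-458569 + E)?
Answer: -262930/458571 ≈ -0.57337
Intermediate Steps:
E = -2
(450692 - 187762)/(-458569 + E) = (450692 - 187762)/(-458569 - 2) = 262930/(-458571) = 262930*(-1/458571) = -262930/458571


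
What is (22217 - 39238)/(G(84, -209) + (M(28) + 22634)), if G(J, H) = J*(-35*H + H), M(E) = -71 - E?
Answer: -17021/619439 ≈ -0.027478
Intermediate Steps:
G(J, H) = -34*H*J (G(J, H) = J*(-34*H) = -34*H*J)
(22217 - 39238)/(G(84, -209) + (M(28) + 22634)) = (22217 - 39238)/(-34*(-209)*84 + ((-71 - 1*28) + 22634)) = -17021/(596904 + ((-71 - 28) + 22634)) = -17021/(596904 + (-99 + 22634)) = -17021/(596904 + 22535) = -17021/619439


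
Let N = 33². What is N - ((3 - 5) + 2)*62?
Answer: 1089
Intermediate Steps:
N = 1089
N - ((3 - 5) + 2)*62 = 1089 - ((3 - 5) + 2)*62 = 1089 - (-2 + 2)*62 = 1089 - 0*62 = 1089 - 1*0 = 1089 + 0 = 1089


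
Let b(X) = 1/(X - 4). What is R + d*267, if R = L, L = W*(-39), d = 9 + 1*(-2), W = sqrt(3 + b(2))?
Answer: 1869 - 39*sqrt(10)/2 ≈ 1807.3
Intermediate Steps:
b(X) = 1/(-4 + X)
W = sqrt(10)/2 (W = sqrt(3 + 1/(-4 + 2)) = sqrt(3 + 1/(-2)) = sqrt(3 - 1/2) = sqrt(5/2) = sqrt(10)/2 ≈ 1.5811)
d = 7 (d = 9 - 2 = 7)
L = -39*sqrt(10)/2 (L = (sqrt(10)/2)*(-39) = -39*sqrt(10)/2 ≈ -61.664)
R = -39*sqrt(10)/2 ≈ -61.664
R + d*267 = -39*sqrt(10)/2 + 7*267 = -39*sqrt(10)/2 + 1869 = 1869 - 39*sqrt(10)/2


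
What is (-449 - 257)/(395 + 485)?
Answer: -353/440 ≈ -0.80227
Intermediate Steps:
(-449 - 257)/(395 + 485) = -706/880 = -706*1/880 = -353/440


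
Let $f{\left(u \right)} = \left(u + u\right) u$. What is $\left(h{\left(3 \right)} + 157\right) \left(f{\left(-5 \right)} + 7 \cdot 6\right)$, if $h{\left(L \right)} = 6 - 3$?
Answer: $14720$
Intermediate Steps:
$h{\left(L \right)} = 3$
$f{\left(u \right)} = 2 u^{2}$ ($f{\left(u \right)} = 2 u u = 2 u^{2}$)
$\left(h{\left(3 \right)} + 157\right) \left(f{\left(-5 \right)} + 7 \cdot 6\right) = \left(3 + 157\right) \left(2 \left(-5\right)^{2} + 7 \cdot 6\right) = 160 \left(2 \cdot 25 + 42\right) = 160 \left(50 + 42\right) = 160 \cdot 92 = 14720$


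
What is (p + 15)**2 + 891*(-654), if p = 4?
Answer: -582353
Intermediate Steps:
(p + 15)**2 + 891*(-654) = (4 + 15)**2 + 891*(-654) = 19**2 - 582714 = 361 - 582714 = -582353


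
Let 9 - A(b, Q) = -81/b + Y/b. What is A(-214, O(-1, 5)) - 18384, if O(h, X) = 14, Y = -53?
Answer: -1966192/107 ≈ -18376.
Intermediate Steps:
A(b, Q) = 9 + 134/b (A(b, Q) = 9 - (-81/b - 53/b) = 9 - (-134)/b = 9 + 134/b)
A(-214, O(-1, 5)) - 18384 = (9 + 134/(-214)) - 18384 = (9 + 134*(-1/214)) - 18384 = (9 - 67/107) - 18384 = 896/107 - 18384 = -1966192/107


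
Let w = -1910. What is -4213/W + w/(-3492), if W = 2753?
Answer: -4726783/4806738 ≈ -0.98337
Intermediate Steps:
-4213/W + w/(-3492) = -4213/2753 - 1910/(-3492) = -4213*1/2753 - 1910*(-1/3492) = -4213/2753 + 955/1746 = -4726783/4806738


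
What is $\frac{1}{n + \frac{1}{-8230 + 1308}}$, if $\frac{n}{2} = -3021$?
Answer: $- \frac{6922}{41822725} \approx -0.00016551$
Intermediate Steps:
$n = -6042$ ($n = 2 \left(-3021\right) = -6042$)
$\frac{1}{n + \frac{1}{-8230 + 1308}} = \frac{1}{-6042 + \frac{1}{-8230 + 1308}} = \frac{1}{-6042 + \frac{1}{-6922}} = \frac{1}{-6042 - \frac{1}{6922}} = \frac{1}{- \frac{41822725}{6922}} = - \frac{6922}{41822725}$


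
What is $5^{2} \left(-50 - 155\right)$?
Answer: $-5125$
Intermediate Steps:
$5^{2} \left(-50 - 155\right) = 25 \left(-205\right) = -5125$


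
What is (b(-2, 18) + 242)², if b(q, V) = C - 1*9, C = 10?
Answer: 59049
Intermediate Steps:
b(q, V) = 1 (b(q, V) = 10 - 1*9 = 10 - 9 = 1)
(b(-2, 18) + 242)² = (1 + 242)² = 243² = 59049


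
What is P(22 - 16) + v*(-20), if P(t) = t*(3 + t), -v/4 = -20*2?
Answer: -3146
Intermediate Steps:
v = 160 (v = -(-80)*2 = -4*(-40) = 160)
P(22 - 16) + v*(-20) = (22 - 16)*(3 + (22 - 16)) + 160*(-20) = 6*(3 + 6) - 3200 = 6*9 - 3200 = 54 - 3200 = -3146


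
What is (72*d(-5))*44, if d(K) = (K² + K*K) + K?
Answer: 142560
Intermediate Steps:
d(K) = K + 2*K² (d(K) = (K² + K²) + K = 2*K² + K = K + 2*K²)
(72*d(-5))*44 = (72*(-5*(1 + 2*(-5))))*44 = (72*(-5*(1 - 10)))*44 = (72*(-5*(-9)))*44 = (72*45)*44 = 3240*44 = 142560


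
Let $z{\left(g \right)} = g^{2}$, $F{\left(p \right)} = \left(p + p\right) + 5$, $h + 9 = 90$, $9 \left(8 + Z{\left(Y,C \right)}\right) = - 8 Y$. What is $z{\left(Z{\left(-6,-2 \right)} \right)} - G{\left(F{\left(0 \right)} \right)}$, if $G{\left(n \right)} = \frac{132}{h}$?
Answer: $\frac{148}{27} \approx 5.4815$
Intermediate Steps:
$Z{\left(Y,C \right)} = -8 - \frac{8 Y}{9}$ ($Z{\left(Y,C \right)} = -8 + \frac{\left(-8\right) Y}{9} = -8 - \frac{8 Y}{9}$)
$h = 81$ ($h = -9 + 90 = 81$)
$F{\left(p \right)} = 5 + 2 p$ ($F{\left(p \right)} = 2 p + 5 = 5 + 2 p$)
$G{\left(n \right)} = \frac{44}{27}$ ($G{\left(n \right)} = \frac{132}{81} = 132 \cdot \frac{1}{81} = \frac{44}{27}$)
$z{\left(Z{\left(-6,-2 \right)} \right)} - G{\left(F{\left(0 \right)} \right)} = \left(-8 - - \frac{16}{3}\right)^{2} - \frac{44}{27} = \left(-8 + \frac{16}{3}\right)^{2} - \frac{44}{27} = \left(- \frac{8}{3}\right)^{2} - \frac{44}{27} = \frac{64}{9} - \frac{44}{27} = \frac{148}{27}$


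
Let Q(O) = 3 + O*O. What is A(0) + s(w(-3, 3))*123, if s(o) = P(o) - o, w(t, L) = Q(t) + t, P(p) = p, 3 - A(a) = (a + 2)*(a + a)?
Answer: 3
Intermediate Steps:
A(a) = 3 - 2*a*(2 + a) (A(a) = 3 - (a + 2)*(a + a) = 3 - (2 + a)*2*a = 3 - 2*a*(2 + a))
Q(O) = 3 + O**2
w(t, L) = 3 + t + t**2 (w(t, L) = (3 + t**2) + t = 3 + t + t**2)
s(o) = 0 (s(o) = o - o = 0)
A(0) + s(w(-3, 3))*123 = (3 - 4*0 - 2*0**2) + 0*123 = (3 + 0 - 2*0) + 0 = (3 + 0 + 0) + 0 = 3 + 0 = 3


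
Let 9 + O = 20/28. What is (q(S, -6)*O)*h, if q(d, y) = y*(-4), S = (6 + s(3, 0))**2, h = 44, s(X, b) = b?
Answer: -61248/7 ≈ -8749.7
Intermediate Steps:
O = -58/7 (O = -9 + 20/28 = -9 + 20*(1/28) = -9 + 5/7 = -58/7 ≈ -8.2857)
S = 36 (S = (6 + 0)**2 = 6**2 = 36)
q(d, y) = -4*y
(q(S, -6)*O)*h = (-4*(-6)*(-58/7))*44 = (24*(-58/7))*44 = -1392/7*44 = -61248/7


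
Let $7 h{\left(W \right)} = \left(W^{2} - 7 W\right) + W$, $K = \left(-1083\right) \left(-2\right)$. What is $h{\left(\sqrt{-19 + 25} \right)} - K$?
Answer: $- \frac{15156}{7} - \frac{6 \sqrt{6}}{7} \approx -2167.2$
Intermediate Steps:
$K = 2166$
$h{\left(W \right)} = - \frac{6 W}{7} + \frac{W^{2}}{7}$ ($h{\left(W \right)} = \frac{\left(W^{2} - 7 W\right) + W}{7} = \frac{W^{2} - 6 W}{7} = - \frac{6 W}{7} + \frac{W^{2}}{7}$)
$h{\left(\sqrt{-19 + 25} \right)} - K = \frac{\sqrt{-19 + 25} \left(-6 + \sqrt{-19 + 25}\right)}{7} - 2166 = \frac{\sqrt{6} \left(-6 + \sqrt{6}\right)}{7} - 2166 = -2166 + \frac{\sqrt{6} \left(-6 + \sqrt{6}\right)}{7}$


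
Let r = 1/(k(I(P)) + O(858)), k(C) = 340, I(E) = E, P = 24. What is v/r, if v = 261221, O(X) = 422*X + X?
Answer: 94894797554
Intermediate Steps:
O(X) = 423*X
r = 1/363274 (r = 1/(340 + 423*858) = 1/(340 + 362934) = 1/363274 ≈ 2.7527e-6)
v/r = 261221/(1/363274) = 261221*363274 = 94894797554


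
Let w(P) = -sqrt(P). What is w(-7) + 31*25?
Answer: 775 - I*sqrt(7) ≈ 775.0 - 2.6458*I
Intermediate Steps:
w(-7) + 31*25 = -sqrt(-7) + 31*25 = -I*sqrt(7) + 775 = 775 - I*sqrt(7)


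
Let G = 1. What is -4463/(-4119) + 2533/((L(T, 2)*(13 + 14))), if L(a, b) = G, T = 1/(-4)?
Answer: 3517976/37071 ≈ 94.898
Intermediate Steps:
T = -¼ ≈ -0.25000
L(a, b) = 1
-4463/(-4119) + 2533/((L(T, 2)*(13 + 14))) = -4463/(-4119) + 2533/((1*(13 + 14))) = -4463*(-1/4119) + 2533/((1*27)) = 4463/4119 + 2533/27 = 3517976/37071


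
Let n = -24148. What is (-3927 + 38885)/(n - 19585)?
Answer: -34958/43733 ≈ -0.79935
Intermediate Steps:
(-3927 + 38885)/(n - 19585) = (-3927 + 38885)/(-24148 - 19585) = 34958/(-43733) = 34958*(-1/43733) = -34958/43733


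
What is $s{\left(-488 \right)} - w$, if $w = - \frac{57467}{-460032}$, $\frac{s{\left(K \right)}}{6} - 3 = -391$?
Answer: $- \frac{1071011963}{460032} \approx -2328.1$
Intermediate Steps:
$s{\left(K \right)} = -2328$ ($s{\left(K \right)} = 18 + 6 \left(-391\right) = 18 - 2346 = -2328$)
$w = \frac{57467}{460032}$ ($w = - \frac{57467 \left(-1\right)}{460032} = \left(-1\right) \left(- \frac{57467}{460032}\right) = \frac{57467}{460032} \approx 0.12492$)
$s{\left(-488 \right)} - w = -2328 - \frac{57467}{460032} = - \frac{1071011963}{460032}$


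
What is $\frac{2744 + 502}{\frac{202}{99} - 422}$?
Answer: $- \frac{160677}{20788} \approx -7.7293$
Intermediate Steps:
$\frac{2744 + 502}{\frac{202}{99} - 422} = \frac{3246}{202 \cdot \frac{1}{99} - 422} = \frac{3246}{\frac{202}{99} - 422} = \frac{3246}{- \frac{41576}{99}} = 3246 \left(- \frac{99}{41576}\right) = - \frac{160677}{20788}$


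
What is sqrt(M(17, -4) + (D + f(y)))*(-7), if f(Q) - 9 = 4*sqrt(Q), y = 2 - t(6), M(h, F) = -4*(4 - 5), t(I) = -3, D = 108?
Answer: -7*sqrt(121 + 4*sqrt(5)) ≈ -79.795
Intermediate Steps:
M(h, F) = 4 (M(h, F) = -4*(-1) = 4)
y = 5 (y = 2 - 1*(-3) = 2 + 3 = 5)
f(Q) = 9 + 4*sqrt(Q)
sqrt(M(17, -4) + (D + f(y)))*(-7) = sqrt(4 + (108 + (9 + 4*sqrt(5))))*(-7) = sqrt(4 + (117 + 4*sqrt(5)))*(-7) = sqrt(121 + 4*sqrt(5))*(-7) = -7*sqrt(121 + 4*sqrt(5))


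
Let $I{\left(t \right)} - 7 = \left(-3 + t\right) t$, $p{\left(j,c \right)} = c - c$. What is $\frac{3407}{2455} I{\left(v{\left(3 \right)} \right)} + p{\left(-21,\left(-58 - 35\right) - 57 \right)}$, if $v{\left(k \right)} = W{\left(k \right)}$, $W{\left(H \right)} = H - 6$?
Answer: $\frac{17035}{491} \approx 34.695$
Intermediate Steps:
$p{\left(j,c \right)} = 0$
$W{\left(H \right)} = -6 + H$ ($W{\left(H \right)} = H - 6 = -6 + H$)
$v{\left(k \right)} = -6 + k$
$I{\left(t \right)} = 7 + t \left(-3 + t\right)$ ($I{\left(t \right)} = 7 + \left(-3 + t\right) t = 7 + t \left(-3 + t\right)$)
$\frac{3407}{2455} I{\left(v{\left(3 \right)} \right)} + p{\left(-21,\left(-58 - 35\right) - 57 \right)} = \frac{3407}{2455} \left(7 + \left(-6 + 3\right)^{2} - 3 \left(-6 + 3\right)\right) + 0 = 3407 \cdot \frac{1}{2455} \left(7 + \left(-3\right)^{2} - -9\right) + 0 = \frac{3407 \left(7 + 9 + 9\right)}{2455} + 0 = \frac{3407}{2455} \cdot 25 + 0 = \frac{17035}{491} + 0 = \frac{17035}{491}$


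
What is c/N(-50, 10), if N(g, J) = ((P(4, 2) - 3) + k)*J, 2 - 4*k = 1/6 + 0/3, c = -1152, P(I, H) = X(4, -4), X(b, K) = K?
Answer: 13824/785 ≈ 17.610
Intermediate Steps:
P(I, H) = -4
k = 11/24 (k = ½ - (1/6 + 0/3)/4 = ½ - (1*(⅙) + 0*(⅓))/4 = ½ - (⅙ + 0)/4 = ½ - ¼*⅙ = ½ - 1/24 = 11/24 ≈ 0.45833)
N(g, J) = -157*J/24 (N(g, J) = ((-4 - 3) + 11/24)*J = (-7 + 11/24)*J = -157*J/24)
c/N(-50, 10) = -1152/((-157/24*10)) = -1152/(-785/12) = -1152*(-12/785) = 13824/785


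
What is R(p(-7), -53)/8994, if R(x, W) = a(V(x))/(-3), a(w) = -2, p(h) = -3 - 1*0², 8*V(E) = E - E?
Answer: 1/13491 ≈ 7.4123e-5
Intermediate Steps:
V(E) = 0 (V(E) = (E - E)/8 = (⅛)*0 = 0)
p(h) = -3 (p(h) = -3 - 1*0 = -3 + 0 = -3)
R(x, W) = ⅔ (R(x, W) = -2/(-3) = -2*(-⅓) = ⅔)
R(p(-7), -53)/8994 = (⅔)/8994 = (⅔)*(1/8994) = 1/13491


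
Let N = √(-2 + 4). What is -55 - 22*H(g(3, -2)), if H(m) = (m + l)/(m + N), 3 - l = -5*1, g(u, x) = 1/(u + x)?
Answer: 143 - 198*√2 ≈ -137.01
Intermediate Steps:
l = 8 (l = 3 - (-5) = 3 - 1*(-5) = 3 + 5 = 8)
N = √2 ≈ 1.4142
H(m) = (8 + m)/(m + √2) (H(m) = (m + 8)/(m + √2) = (8 + m)/(m + √2))
-55 - 22*H(g(3, -2)) = -55 - 22*(8 + 1/(3 - 2))/(1/(3 - 2) + √2) = -55 - 22*(8 + 1/1)/(1/1 + √2) = -55 - 22*(8 + 1)/(1 + √2) = -55 - 22*9/(1 + √2) = -55 - 198/(1 + √2)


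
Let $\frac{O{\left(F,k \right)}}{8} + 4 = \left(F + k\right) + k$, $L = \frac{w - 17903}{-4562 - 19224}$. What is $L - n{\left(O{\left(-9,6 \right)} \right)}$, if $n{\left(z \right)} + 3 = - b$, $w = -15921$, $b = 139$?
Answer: $\frac{243674}{1699} \approx 143.42$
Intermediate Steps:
$L = \frac{2416}{1699}$ ($L = \frac{-15921 - 17903}{-4562 - 19224} = - \frac{33824}{-23786} = \left(-33824\right) \left(- \frac{1}{23786}\right) = \frac{2416}{1699} \approx 1.422$)
$O{\left(F,k \right)} = -32 + 8 F + 16 k$ ($O{\left(F,k \right)} = -32 + 8 \left(\left(F + k\right) + k\right) = -32 + 8 \left(F + 2 k\right) = -32 + \left(8 F + 16 k\right) = -32 + 8 F + 16 k$)
$n{\left(z \right)} = -142$ ($n{\left(z \right)} = -3 - 139 = -142$)
$L - n{\left(O{\left(-9,6 \right)} \right)} = \frac{2416}{1699} - -142 = \frac{2416}{1699} + 142 = \frac{243674}{1699}$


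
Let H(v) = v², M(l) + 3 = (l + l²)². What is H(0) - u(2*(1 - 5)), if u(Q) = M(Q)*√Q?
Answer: -6266*I*√2 ≈ -8861.5*I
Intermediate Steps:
M(l) = -3 + (l + l²)²
u(Q) = √Q*(-3 + Q²*(1 + Q)²) (u(Q) = (-3 + Q²*(1 + Q)²)*√Q = √Q*(-3 + Q²*(1 + Q)²))
H(0) - u(2*(1 - 5)) = 0² - √(2*(1 - 5))*(-3 + (2*(1 - 5))²*(1 + 2*(1 - 5))²) = 0 - √(2*(-4))*(-3 + (2*(-4))²*(1 + 2*(-4))²) = 0 - √(-8)*(-3 + (-8)²*(1 - 8)²) = 0 - 2*I*√2*(-3 + 64*(-7)²) = 0 - 2*I*√2*(-3 + 64*49) = 0 - 2*I*√2*(-3 + 3136) = 0 - 2*I*√2*3133 = 0 - 6266*I*√2 = -6266*I*√2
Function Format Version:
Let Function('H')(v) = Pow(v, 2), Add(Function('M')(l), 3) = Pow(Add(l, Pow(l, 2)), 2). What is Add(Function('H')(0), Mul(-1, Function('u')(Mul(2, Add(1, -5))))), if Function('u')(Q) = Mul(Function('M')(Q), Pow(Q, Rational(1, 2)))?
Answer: Mul(-6266, I, Pow(2, Rational(1, 2))) ≈ Mul(-8861.5, I)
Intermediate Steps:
Function('M')(l) = Add(-3, Pow(Add(l, Pow(l, 2)), 2))
Function('u')(Q) = Mul(Pow(Q, Rational(1, 2)), Add(-3, Mul(Pow(Q, 2), Pow(Add(1, Q), 2)))) (Function('u')(Q) = Mul(Add(-3, Mul(Pow(Q, 2), Pow(Add(1, Q), 2))), Pow(Q, Rational(1, 2))) = Mul(Pow(Q, Rational(1, 2)), Add(-3, Mul(Pow(Q, 2), Pow(Add(1, Q), 2)))))
Add(Function('H')(0), Mul(-1, Function('u')(Mul(2, Add(1, -5))))) = Add(Pow(0, 2), Mul(-1, Mul(Pow(Mul(2, Add(1, -5)), Rational(1, 2)), Add(-3, Mul(Pow(Mul(2, Add(1, -5)), 2), Pow(Add(1, Mul(2, Add(1, -5))), 2)))))) = Add(0, Mul(-1, Mul(Pow(Mul(2, -4), Rational(1, 2)), Add(-3, Mul(Pow(Mul(2, -4), 2), Pow(Add(1, Mul(2, -4)), 2)))))) = Add(0, Mul(-1, Mul(Pow(-8, Rational(1, 2)), Add(-3, Mul(Pow(-8, 2), Pow(Add(1, -8), 2)))))) = Add(0, Mul(-1, Mul(Mul(2, I, Pow(2, Rational(1, 2))), Add(-3, Mul(64, Pow(-7, 2)))))) = Add(0, Mul(-1, Mul(Mul(2, I, Pow(2, Rational(1, 2))), Add(-3, Mul(64, 49))))) = Add(0, Mul(-1, Mul(Mul(2, I, Pow(2, Rational(1, 2))), Add(-3, 3136)))) = Add(0, Mul(-1, Mul(Mul(2, I, Pow(2, Rational(1, 2))), 3133))) = Add(0, Mul(-1, Mul(6266, I, Pow(2, Rational(1, 2))))) = Add(0, Mul(-6266, I, Pow(2, Rational(1, 2)))) = Mul(-6266, I, Pow(2, Rational(1, 2)))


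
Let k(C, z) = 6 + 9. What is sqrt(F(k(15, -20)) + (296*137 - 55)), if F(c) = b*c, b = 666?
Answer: sqrt(50487) ≈ 224.69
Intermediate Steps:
k(C, z) = 15
F(c) = 666*c
sqrt(F(k(15, -20)) + (296*137 - 55)) = sqrt(666*15 + (296*137 - 55)) = sqrt(9990 + (40552 - 55)) = sqrt(9990 + 40497) = sqrt(50487)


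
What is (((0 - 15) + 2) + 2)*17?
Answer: -187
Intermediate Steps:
(((0 - 15) + 2) + 2)*17 = ((-15 + 2) + 2)*17 = (-13 + 2)*17 = -11*17 = -187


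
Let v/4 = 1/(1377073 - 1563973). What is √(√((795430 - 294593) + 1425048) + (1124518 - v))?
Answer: √(98203060536819 + 87329025*√1925885)/9345 ≈ 1061.1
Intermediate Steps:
v = -1/46725 (v = 4/(1377073 - 1563973) = 4/(-186900) = 4*(-1/186900) = -1/46725 ≈ -2.1402e-5)
√(√((795430 - 294593) + 1425048) + (1124518 - v)) = √(√((795430 - 294593) + 1425048) + (1124518 - 1*(-1/46725))) = √(√(500837 + 1425048) + (1124518 + 1/46725)) = √(√1925885 + 52543103551/46725) = √(52543103551/46725 + √1925885)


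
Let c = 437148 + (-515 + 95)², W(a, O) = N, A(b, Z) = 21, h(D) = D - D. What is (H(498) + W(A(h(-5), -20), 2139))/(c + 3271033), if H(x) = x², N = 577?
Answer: 248581/3884581 ≈ 0.063992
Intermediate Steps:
h(D) = 0
W(a, O) = 577
c = 613548 (c = 437148 + (-420)² = 437148 + 176400 = 613548)
(H(498) + W(A(h(-5), -20), 2139))/(c + 3271033) = (498² + 577)/(613548 + 3271033) = (248004 + 577)/3884581 = 248581*(1/3884581) = 248581/3884581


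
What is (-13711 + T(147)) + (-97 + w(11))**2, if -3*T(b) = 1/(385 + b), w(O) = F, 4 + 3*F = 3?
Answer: -20287823/4788 ≈ -4237.2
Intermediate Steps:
F = -1/3 (F = -4/3 + (1/3)*3 = -4/3 + 1 = -1/3 ≈ -0.33333)
w(O) = -1/3
T(b) = -1/(3*(385 + b))
(-13711 + T(147)) + (-97 + w(11))**2 = (-13711 - 1/(1155 + 3*147)) + (-97 - 1/3)**2 = (-13711 - 1/(1155 + 441)) + (-292/3)**2 = (-13711 - 1/1596) + 85264/9 = -21882757/1596 + 85264/9 = -20287823/4788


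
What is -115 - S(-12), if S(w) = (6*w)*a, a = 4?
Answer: 173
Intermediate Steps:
S(w) = 24*w (S(w) = (6*w)*4 = 24*w)
-115 - S(-12) = -115 - 24*(-12) = -115 - 1*(-288) = -115 + 288 = 173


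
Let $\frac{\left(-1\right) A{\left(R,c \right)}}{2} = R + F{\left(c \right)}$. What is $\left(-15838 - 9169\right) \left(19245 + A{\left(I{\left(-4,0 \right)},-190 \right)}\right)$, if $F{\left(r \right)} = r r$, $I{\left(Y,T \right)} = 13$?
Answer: $1324895867$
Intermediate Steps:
$F{\left(r \right)} = r^{2}$
$A{\left(R,c \right)} = - 2 R - 2 c^{2}$ ($A{\left(R,c \right)} = - 2 \left(R + c^{2}\right) = - 2 R - 2 c^{2}$)
$\left(-15838 - 9169\right) \left(19245 + A{\left(I{\left(-4,0 \right)},-190 \right)}\right) = \left(-15838 - 9169\right) \left(19245 - \left(26 + 2 \left(-190\right)^{2}\right)\right) = \left(-15838 - 9169\right) \left(19245 - 72226\right) = - 25007 \left(19245 - 72226\right) = \left(-25007\right) \left(-52981\right) = 1324895867$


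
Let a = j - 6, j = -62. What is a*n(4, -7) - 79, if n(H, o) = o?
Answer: 397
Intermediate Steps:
a = -68 (a = -62 - 6 = -68)
a*n(4, -7) - 79 = -68*(-7) - 79 = 476 - 79 = 397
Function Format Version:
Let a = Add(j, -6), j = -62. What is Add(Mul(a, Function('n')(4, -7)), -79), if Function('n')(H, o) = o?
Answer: 397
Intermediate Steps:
a = -68 (a = Add(-62, -6) = -68)
Add(Mul(a, Function('n')(4, -7)), -79) = Add(Mul(-68, -7), -79) = Add(476, -79) = 397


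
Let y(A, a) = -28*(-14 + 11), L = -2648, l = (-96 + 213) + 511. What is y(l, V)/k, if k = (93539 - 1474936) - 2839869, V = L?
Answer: -6/301519 ≈ -1.9899e-5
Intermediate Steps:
l = 628 (l = 117 + 511 = 628)
V = -2648
y(A, a) = 84 (y(A, a) = -28*(-3) = 84)
k = -4221266 (k = -1381397 - 2839869 = -4221266)
y(l, V)/k = 84/(-4221266) = 84*(-1/4221266) = -6/301519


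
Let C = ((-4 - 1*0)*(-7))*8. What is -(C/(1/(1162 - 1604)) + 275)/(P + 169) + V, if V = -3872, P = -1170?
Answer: -3974605/1001 ≈ -3970.6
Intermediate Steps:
C = 224 (C = ((-4 + 0)*(-7))*8 = -4*(-7)*8 = 28*8 = 224)
-(C/(1/(1162 - 1604)) + 275)/(P + 169) + V = -(224/(1/(1162 - 1604)) + 275)/(-1170 + 169) - 3872 = -(224/(1/(-442)) + 275)/(-1001) - 3872 = -(224/(-1/442) + 275)*(-1)/1001 - 3872 = -(224*(-442) + 275)*(-1)/1001 - 3872 = -(-99008 + 275)*(-1)/1001 - 3872 = -(-98733)*(-1)/1001 - 3872 = -1*98733/1001 - 3872 = -98733/1001 - 3872 = -3974605/1001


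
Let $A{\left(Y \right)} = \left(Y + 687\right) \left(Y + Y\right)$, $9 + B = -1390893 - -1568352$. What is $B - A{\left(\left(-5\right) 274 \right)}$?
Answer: $-1693970$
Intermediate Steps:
$B = 177450$ ($B = -9 - -177459 = -9 + \left(-1390893 + 1568352\right) = -9 + 177459 = 177450$)
$A{\left(Y \right)} = 2 Y \left(687 + Y\right)$ ($A{\left(Y \right)} = \left(687 + Y\right) 2 Y = 2 Y \left(687 + Y\right)$)
$B - A{\left(\left(-5\right) 274 \right)} = 177450 - 2 \left(\left(-5\right) 274\right) \left(687 - 1370\right) = 177450 - 2 \left(-1370\right) \left(687 - 1370\right) = 177450 - 2 \left(-1370\right) \left(-683\right) = 177450 - 1871420 = -1693970$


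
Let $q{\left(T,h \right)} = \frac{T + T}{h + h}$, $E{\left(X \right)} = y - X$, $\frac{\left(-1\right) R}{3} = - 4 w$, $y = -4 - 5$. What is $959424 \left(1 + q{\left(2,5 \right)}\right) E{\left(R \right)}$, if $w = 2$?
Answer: $- \frac{221626944}{5} \approx -4.4325 \cdot 10^{7}$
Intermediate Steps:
$y = -9$ ($y = -4 - 5 = -9$)
$R = 24$ ($R = - 3 \left(\left(-4\right) 2\right) = \left(-3\right) \left(-8\right) = 24$)
$E{\left(X \right)} = -9 - X$
$q{\left(T,h \right)} = \frac{T}{h}$ ($q{\left(T,h \right)} = \frac{2 T}{2 h} = 2 T \frac{1}{2 h} = \frac{T}{h}$)
$959424 \left(1 + q{\left(2,5 \right)}\right) E{\left(R \right)} = 959424 \left(1 + \frac{2}{5}\right) \left(-9 - 24\right) = 959424 \left(1 + 2 \cdot \frac{1}{5}\right) \left(-9 - 24\right) = 959424 \left(1 + \frac{2}{5}\right) \left(-33\right) = 959424 \cdot \frac{7}{5} \left(-33\right) = 959424 \left(- \frac{231}{5}\right) = - \frac{221626944}{5}$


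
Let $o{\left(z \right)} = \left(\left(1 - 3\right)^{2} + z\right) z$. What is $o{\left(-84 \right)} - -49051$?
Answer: $55771$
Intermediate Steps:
$o{\left(z \right)} = z \left(4 + z\right)$ ($o{\left(z \right)} = \left(\left(-2\right)^{2} + z\right) z = \left(4 + z\right) z = z \left(4 + z\right)$)
$o{\left(-84 \right)} - -49051 = - 84 \left(4 - 84\right) - -49051 = \left(-84\right) \left(-80\right) + 49051 = 6720 + 49051 = 55771$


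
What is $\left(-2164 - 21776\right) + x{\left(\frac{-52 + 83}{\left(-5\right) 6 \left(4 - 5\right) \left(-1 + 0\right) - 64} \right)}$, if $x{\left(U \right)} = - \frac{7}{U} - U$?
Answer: $- \frac{69698347}{2914} \approx -23918.0$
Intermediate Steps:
$x{\left(U \right)} = - U - \frac{7}{U}$
$\left(-2164 - 21776\right) + x{\left(\frac{-52 + 83}{\left(-5\right) 6 \left(4 - 5\right) \left(-1 + 0\right) - 64} \right)} = \left(-2164 - 21776\right) - \left(7 \frac{\left(-5\right) 6 \left(4 - 5\right) \left(-1 + 0\right) - 64}{-52 + 83} + \frac{-52 + 83}{\left(-5\right) 6 \left(4 - 5\right) \left(-1 + 0\right) - 64}\right) = -23940 - \left(- \frac{658}{31} + \frac{31}{- 30 \left(\left(-1\right) \left(-1\right)\right) - 64}\right) = -23940 - \left(- \frac{658}{31} + \frac{31}{\left(-30\right) 1 - 64}\right) = -23940 - \left(- \frac{658}{31} + \frac{31}{-30 - 64}\right) = -23940 - \left(- \frac{658}{31} - \frac{31}{94}\right) = -23940 - \left(- \frac{31}{94} + \frac{7}{- \frac{31}{94}}\right) = -23940 + \left(\frac{31}{94} - - \frac{658}{31}\right) = -23940 + \left(\frac{31}{94} + \frac{658}{31}\right) = -23940 + \frac{62813}{2914} = - \frac{69698347}{2914}$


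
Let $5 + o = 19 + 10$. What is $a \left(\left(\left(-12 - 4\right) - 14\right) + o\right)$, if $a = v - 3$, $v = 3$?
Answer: $0$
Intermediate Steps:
$a = 0$ ($a = 3 - 3 = 0$)
$o = 24$ ($o = -5 + \left(19 + 10\right) = -5 + 29 = 24$)
$a \left(\left(\left(-12 - 4\right) - 14\right) + o\right) = 0 \left(\left(\left(-12 - 4\right) - 14\right) + 24\right) = 0 \left(\left(-16 - 14\right) + 24\right) = 0 \left(-30 + 24\right) = 0 \left(-6\right) = 0$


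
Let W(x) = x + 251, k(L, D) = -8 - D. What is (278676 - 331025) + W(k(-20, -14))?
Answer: -52092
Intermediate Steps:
W(x) = 251 + x
(278676 - 331025) + W(k(-20, -14)) = (278676 - 331025) + (251 + (-8 - 1*(-14))) = -52349 + (251 + (-8 + 14)) = -52349 + (251 + 6) = -52349 + 257 = -52092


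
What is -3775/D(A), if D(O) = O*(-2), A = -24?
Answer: -3775/48 ≈ -78.646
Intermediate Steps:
D(O) = -2*O
-3775/D(A) = -3775/((-2*(-24))) = -3775/48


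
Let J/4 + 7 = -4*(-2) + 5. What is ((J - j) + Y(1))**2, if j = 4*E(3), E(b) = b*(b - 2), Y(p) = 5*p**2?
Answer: 289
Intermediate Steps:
E(b) = b*(-2 + b)
J = 24 (J = -28 + 4*(-4*(-2) + 5) = -28 + 4*(8 + 5) = -28 + 4*13 = -28 + 52 = 24)
j = 12 (j = 4*(3*(-2 + 3)) = 4*(3*1) = 4*3 = 12)
((J - j) + Y(1))**2 = ((24 - 1*12) + 5*1**2)**2 = ((24 - 12) + 5*1)**2 = (12 + 5)**2 = 17**2 = 289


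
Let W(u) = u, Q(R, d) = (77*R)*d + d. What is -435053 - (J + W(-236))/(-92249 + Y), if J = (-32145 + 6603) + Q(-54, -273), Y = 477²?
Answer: -58855078923/135280 ≈ -4.3506e+5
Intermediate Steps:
Y = 227529
Q(R, d) = d + 77*R*d (Q(R, d) = 77*R*d + d = d + 77*R*d)
J = 1109319 (J = (-32145 + 6603) - 273*(1 + 77*(-54)) = -25542 - 273*(1 - 4158) = -25542 - 273*(-4157) = -25542 + 1134861 = 1109319)
-435053 - (J + W(-236))/(-92249 + Y) = -435053 - (1109319 - 236)/(-92249 + 227529) = -435053 - 1109083/135280 = -58855078923/135280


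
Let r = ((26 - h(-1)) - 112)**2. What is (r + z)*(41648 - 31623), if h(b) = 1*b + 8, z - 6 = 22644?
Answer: 313772475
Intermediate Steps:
z = 22650 (z = 6 + 22644 = 22650)
h(b) = 8 + b (h(b) = b + 8 = 8 + b)
r = 8649 (r = ((26 - (8 - 1)) - 112)**2 = ((26 - 1*7) - 112)**2 = ((26 - 7) - 112)**2 = (19 - 112)**2 = (-93)**2 = 8649)
(r + z)*(41648 - 31623) = (8649 + 22650)*(41648 - 31623) = 31299*10025 = 313772475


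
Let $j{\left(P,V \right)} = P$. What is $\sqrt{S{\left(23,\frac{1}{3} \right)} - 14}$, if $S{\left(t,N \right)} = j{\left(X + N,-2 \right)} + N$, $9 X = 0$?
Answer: $\frac{2 i \sqrt{30}}{3} \approx 3.6515 i$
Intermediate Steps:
$X = 0$ ($X = \frac{1}{9} \cdot 0 = 0$)
$S{\left(t,N \right)} = 2 N$ ($S{\left(t,N \right)} = \left(0 + N\right) + N = N + N = 2 N$)
$\sqrt{S{\left(23,\frac{1}{3} \right)} - 14} = \sqrt{\frac{2}{3} - 14} = \sqrt{- \frac{40}{3}} = \frac{2 i \sqrt{30}}{3}$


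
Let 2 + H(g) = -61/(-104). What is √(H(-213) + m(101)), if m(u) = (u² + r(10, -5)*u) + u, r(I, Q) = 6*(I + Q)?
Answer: √36045906/52 ≈ 115.46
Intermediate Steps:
r(I, Q) = 6*I + 6*Q
H(g) = -147/104 (H(g) = -2 - 61/(-104) = -2 - 61*(-1/104) = -2 + 61/104 = -147/104)
m(u) = u² + 31*u (m(u) = (u² + (6*10 + 6*(-5))*u) + u = (u² + (60 - 30)*u) + u = (u² + 30*u) + u = u² + 31*u)
√(H(-213) + m(101)) = √(-147/104 + 101*(31 + 101)) = √(-147/104 + 101*132) = √(-147/104 + 13332) = √(1386381/104) = √36045906/52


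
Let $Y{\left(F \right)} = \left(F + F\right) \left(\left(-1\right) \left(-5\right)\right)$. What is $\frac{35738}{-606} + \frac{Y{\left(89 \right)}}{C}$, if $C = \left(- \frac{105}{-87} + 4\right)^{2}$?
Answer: $- \frac{180638599}{6908703} \approx -26.147$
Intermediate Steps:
$Y{\left(F \right)} = 10 F$ ($Y{\left(F \right)} = 2 F 5 = 10 F$)
$C = \frac{22801}{841}$ ($C = \left(\left(-105\right) \left(- \frac{1}{87}\right) + 4\right)^{2} = \left(\frac{35}{29} + 4\right)^{2} = \left(\frac{151}{29}\right)^{2} = \frac{22801}{841} \approx 27.112$)
$\frac{35738}{-606} + \frac{Y{\left(89 \right)}}{C} = \frac{35738}{-606} + \frac{10 \cdot 89}{\frac{22801}{841}} = 35738 \left(- \frac{1}{606}\right) + 890 \cdot \frac{841}{22801} = - \frac{17869}{303} + \frac{748490}{22801} = - \frac{180638599}{6908703}$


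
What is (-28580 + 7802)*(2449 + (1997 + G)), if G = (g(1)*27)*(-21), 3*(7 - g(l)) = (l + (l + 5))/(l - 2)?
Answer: 17578188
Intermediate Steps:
g(l) = 7 - (5 + 2*l)/(3*(-2 + l)) (g(l) = 7 - (l + (l + 5))/(3*(l - 2)) = 7 - (l + (5 + l))/(3*(-2 + l)) = 7 - (5 + 2*l)/(3*(-2 + l)))
G = -5292 (G = (((-47 + 19*1)/(3*(-2 + 1)))*27)*(-21) = (((1/3)*(-47 + 19)/(-1))*27)*(-21) = (((1/3)*(-1)*(-28))*27)*(-21) = ((28/3)*27)*(-21) = 252*(-21) = -5292)
(-28580 + 7802)*(2449 + (1997 + G)) = (-28580 + 7802)*(2449 + (1997 - 5292)) = -20778*(2449 - 3295) = -20778*(-846) = 17578188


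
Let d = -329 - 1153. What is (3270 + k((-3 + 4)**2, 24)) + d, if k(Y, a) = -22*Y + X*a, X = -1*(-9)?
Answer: 1982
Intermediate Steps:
X = 9
d = -1482
k(Y, a) = -22*Y + 9*a
(3270 + k((-3 + 4)**2, 24)) + d = (3270 + (-22*(-3 + 4)**2 + 9*24)) - 1482 = (3270 + (-22*1**2 + 216)) - 1482 = (3270 + (-22*1 + 216)) - 1482 = (3270 + (-22 + 216)) - 1482 = (3270 + 194) - 1482 = 3464 - 1482 = 1982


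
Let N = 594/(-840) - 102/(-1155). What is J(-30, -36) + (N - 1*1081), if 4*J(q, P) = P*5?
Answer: -1734993/1540 ≈ -1126.6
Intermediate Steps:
J(q, P) = 5*P/4 (J(q, P) = (P*5)/4 = (5*P)/4 = 5*P/4)
N = -953/1540 (N = 594*(-1/840) - 102*(-1/1155) = -99/140 + 34/385 = -953/1540 ≈ -0.61883)
J(-30, -36) + (N - 1*1081) = (5/4)*(-36) + (-953/1540 - 1*1081) = -45 + (-953/1540 - 1081) = -45 - 1665693/1540 = -1734993/1540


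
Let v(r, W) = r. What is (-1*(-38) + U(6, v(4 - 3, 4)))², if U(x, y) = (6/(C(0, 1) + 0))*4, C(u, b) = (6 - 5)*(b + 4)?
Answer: 45796/25 ≈ 1831.8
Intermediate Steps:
C(u, b) = 4 + b (C(u, b) = 1*(4 + b) = 4 + b)
U(x, y) = 24/5 (U(x, y) = (6/((4 + 1) + 0))*4 = (6/(5 + 0))*4 = (6/5)*4 = 24/5)
(-1*(-38) + U(6, v(4 - 3, 4)))² = (-1*(-38) + 24/5)² = (38 + 24/5)² = (214/5)² = 45796/25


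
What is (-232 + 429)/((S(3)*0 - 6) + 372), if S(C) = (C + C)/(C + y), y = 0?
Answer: 197/366 ≈ 0.53825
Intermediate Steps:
S(C) = 2 (S(C) = (C + C)/(C + 0) = (2*C)/C = 2)
(-232 + 429)/((S(3)*0 - 6) + 372) = (-232 + 429)/((2*0 - 6) + 372) = 197/((0 - 6) + 372) = 197/(-6 + 372) = 197/366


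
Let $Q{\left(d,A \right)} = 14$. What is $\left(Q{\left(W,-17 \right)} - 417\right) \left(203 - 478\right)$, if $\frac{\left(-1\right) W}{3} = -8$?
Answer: $110825$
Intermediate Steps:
$W = 24$ ($W = \left(-3\right) \left(-8\right) = 24$)
$\left(Q{\left(W,-17 \right)} - 417\right) \left(203 - 478\right) = \left(14 - 417\right) \left(203 - 478\right) = \left(-403\right) \left(-275\right) = 110825$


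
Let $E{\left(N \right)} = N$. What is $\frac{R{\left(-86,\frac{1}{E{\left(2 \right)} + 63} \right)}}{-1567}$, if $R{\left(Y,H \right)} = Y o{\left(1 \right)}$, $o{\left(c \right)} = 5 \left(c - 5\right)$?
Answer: $- \frac{1720}{1567} \approx -1.0976$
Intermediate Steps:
$o{\left(c \right)} = -25 + 5 c$ ($o{\left(c \right)} = 5 \left(-5 + c\right) = -25 + 5 c$)
$R{\left(Y,H \right)} = - 20 Y$ ($R{\left(Y,H \right)} = Y \left(-25 + 5 \cdot 1\right) = Y \left(-25 + 5\right) = Y \left(-20\right) = - 20 Y$)
$\frac{R{\left(-86,\frac{1}{E{\left(2 \right)} + 63} \right)}}{-1567} = \frac{\left(-20\right) \left(-86\right)}{-1567} = 1720 \left(- \frac{1}{1567}\right) = - \frac{1720}{1567}$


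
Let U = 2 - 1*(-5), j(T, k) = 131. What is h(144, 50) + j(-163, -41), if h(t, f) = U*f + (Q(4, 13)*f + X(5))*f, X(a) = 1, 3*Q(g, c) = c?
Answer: 34093/3 ≈ 11364.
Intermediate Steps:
Q(g, c) = c/3
U = 7 (U = 2 + 5 = 7)
h(t, f) = 7*f + f*(1 + 13*f/3) (h(t, f) = 7*f + (((⅓)*13)*f + 1)*f = 7*f + (13*f/3 + 1)*f = 7*f + (1 + 13*f/3)*f = 7*f + f*(1 + 13*f/3))
h(144, 50) + j(-163, -41) = (⅓)*50*(24 + 13*50) + 131 = (⅓)*50*(24 + 650) + 131 = (⅓)*50*674 + 131 = 33700/3 + 131 = 34093/3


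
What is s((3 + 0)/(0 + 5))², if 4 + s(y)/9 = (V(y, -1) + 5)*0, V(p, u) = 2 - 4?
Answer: 1296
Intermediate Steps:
V(p, u) = -2
s(y) = -36 (s(y) = -36 + 9*((-2 + 5)*0) = -36 + 9*(3*0) = -36 + 9*0 = -36 + 0 = -36)
s((3 + 0)/(0 + 5))² = (-36)² = 1296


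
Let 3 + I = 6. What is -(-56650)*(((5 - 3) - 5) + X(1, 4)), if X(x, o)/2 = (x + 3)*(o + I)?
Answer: 3002450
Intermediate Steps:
I = 3 (I = -3 + 6 = 3)
X(x, o) = 2*(3 + o)*(3 + x) (X(x, o) = 2*((x + 3)*(o + 3)) = 2*((3 + x)*(3 + o)) = 2*((3 + o)*(3 + x)) = 2*(3 + o)*(3 + x))
-(-56650)*(((5 - 3) - 5) + X(1, 4)) = -(-56650)*(((5 - 3) - 5) + (18 + 6*4 + 6*1 + 2*4*1)) = -(-56650)*((2 - 5) + (18 + 24 + 6 + 8)) = -(-56650)*(-3 + 56) = -(-56650)*53 = -11330*(-265) = 3002450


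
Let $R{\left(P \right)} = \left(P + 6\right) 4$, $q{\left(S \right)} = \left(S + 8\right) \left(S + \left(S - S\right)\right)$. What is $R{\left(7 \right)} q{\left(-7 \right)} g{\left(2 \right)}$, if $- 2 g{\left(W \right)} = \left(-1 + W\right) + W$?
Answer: $546$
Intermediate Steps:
$q{\left(S \right)} = S \left(8 + S\right)$ ($q{\left(S \right)} = \left(8 + S\right) \left(S + 0\right) = \left(8 + S\right) S = S \left(8 + S\right)$)
$R{\left(P \right)} = 24 + 4 P$ ($R{\left(P \right)} = \left(6 + P\right) 4 = 24 + 4 P$)
$g{\left(W \right)} = \frac{1}{2} - W$ ($g{\left(W \right)} = - \frac{\left(-1 + W\right) + W}{2} = - \frac{-1 + 2 W}{2} = \frac{1}{2} - W$)
$R{\left(7 \right)} q{\left(-7 \right)} g{\left(2 \right)} = \left(24 + 4 \cdot 7\right) \left(- 7 \left(8 - 7\right)\right) \left(\frac{1}{2} - 2\right) = \left(24 + 28\right) \left(\left(-7\right) 1\right) \left(\frac{1}{2} - 2\right) = 52 \left(-7\right) \left(- \frac{3}{2}\right) = \left(-364\right) \left(- \frac{3}{2}\right) = 546$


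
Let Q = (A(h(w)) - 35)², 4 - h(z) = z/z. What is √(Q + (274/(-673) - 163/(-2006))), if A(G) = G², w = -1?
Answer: √1231485416108234/1350038 ≈ 25.994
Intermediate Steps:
h(z) = 3 (h(z) = 4 - z/z = 4 - 1*1 = 4 - 1 = 3)
Q = 676 (Q = (3² - 35)² = (9 - 35)² = (-26)² = 676)
√(Q + (274/(-673) - 163/(-2006))) = √(676 + (274/(-673) - 163/(-2006))) = √(676 + (274*(-1/673) - 163*(-1/2006))) = √(676 + (-274/673 + 163/2006)) = √(676 - 439945/1350038) = √(912185743/1350038) = √1231485416108234/1350038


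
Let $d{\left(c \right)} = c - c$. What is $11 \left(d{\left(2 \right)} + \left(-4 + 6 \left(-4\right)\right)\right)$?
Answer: $-308$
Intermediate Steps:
$d{\left(c \right)} = 0$
$11 \left(d{\left(2 \right)} + \left(-4 + 6 \left(-4\right)\right)\right) = 11 \left(0 + \left(-4 + 6 \left(-4\right)\right)\right) = 11 \left(0 - 28\right) = 11 \left(-28\right) = -308$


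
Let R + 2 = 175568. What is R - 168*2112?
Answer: -179250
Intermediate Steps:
R = 175566 (R = -2 + 175568 = 175566)
R - 168*2112 = 175566 - 168*2112 = 175566 - 1*354816 = 175566 - 354816 = -179250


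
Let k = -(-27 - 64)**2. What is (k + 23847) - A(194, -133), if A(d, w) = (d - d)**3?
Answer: 15566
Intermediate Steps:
A(d, w) = 0 (A(d, w) = 0**3 = 0)
k = -8281 (k = -1*(-91)**2 = -1*8281 = -8281)
(k + 23847) - A(194, -133) = (-8281 + 23847) - 1*0 = 15566 + 0 = 15566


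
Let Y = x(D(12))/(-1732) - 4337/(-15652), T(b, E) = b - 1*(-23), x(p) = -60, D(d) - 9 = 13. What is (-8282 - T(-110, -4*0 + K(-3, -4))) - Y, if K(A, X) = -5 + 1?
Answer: -55542217321/6777316 ≈ -8195.3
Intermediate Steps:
K(A, X) = -4
D(d) = 22 (D(d) = 9 + 13 = 22)
T(b, E) = 23 + b (T(b, E) = b + 23 = 23 + b)
Y = 2112701/6777316 (Y = -60/(-1732) - 4337/(-15652) = -60*(-1/1732) - 4337*(-1/15652) = 15/433 + 4337/15652 = 2112701/6777316 ≈ 0.31173)
(-8282 - T(-110, -4*0 + K(-3, -4))) - Y = (-8282 - (23 - 110)) - 1*2112701/6777316 = (-8282 - 1*(-87)) - 2112701/6777316 = (-8282 + 87) - 2112701/6777316 = -8195 - 2112701/6777316 = -55542217321/6777316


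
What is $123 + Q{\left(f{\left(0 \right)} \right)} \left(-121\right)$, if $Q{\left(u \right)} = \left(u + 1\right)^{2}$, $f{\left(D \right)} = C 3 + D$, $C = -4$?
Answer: $-14518$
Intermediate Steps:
$f{\left(D \right)} = -12 + D$ ($f{\left(D \right)} = \left(-4\right) 3 + D = -12 + D$)
$Q{\left(u \right)} = \left(1 + u\right)^{2}$
$123 + Q{\left(f{\left(0 \right)} \right)} \left(-121\right) = 123 + \left(1 + \left(-12 + 0\right)\right)^{2} \left(-121\right) = 123 + \left(1 - 12\right)^{2} \left(-121\right) = 123 + \left(-11\right)^{2} \left(-121\right) = 123 + 121 \left(-121\right) = 123 - 14641 = -14518$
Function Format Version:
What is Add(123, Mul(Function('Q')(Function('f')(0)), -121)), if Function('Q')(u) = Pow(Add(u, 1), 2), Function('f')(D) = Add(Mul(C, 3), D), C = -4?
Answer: -14518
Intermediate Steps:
Function('f')(D) = Add(-12, D) (Function('f')(D) = Add(Mul(-4, 3), D) = Add(-12, D))
Function('Q')(u) = Pow(Add(1, u), 2)
Add(123, Mul(Function('Q')(Function('f')(0)), -121)) = Add(123, Mul(Pow(Add(1, Add(-12, 0)), 2), -121)) = Add(123, Mul(Pow(Add(1, -12), 2), -121)) = Add(123, Mul(Pow(-11, 2), -121)) = Add(123, Mul(121, -121)) = Add(123, -14641) = -14518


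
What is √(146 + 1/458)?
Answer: √30626002/458 ≈ 12.083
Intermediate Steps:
√(146 + 1/458) = √(66869/458) = √30626002/458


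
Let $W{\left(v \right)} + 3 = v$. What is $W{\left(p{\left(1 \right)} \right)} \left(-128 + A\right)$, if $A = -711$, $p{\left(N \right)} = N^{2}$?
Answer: $1678$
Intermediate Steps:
$W{\left(v \right)} = -3 + v$
$W{\left(p{\left(1 \right)} \right)} \left(-128 + A\right) = \left(-3 + 1^{2}\right) \left(-128 - 711\right) = \left(-3 + 1\right) \left(-839\right) = \left(-2\right) \left(-839\right) = 1678$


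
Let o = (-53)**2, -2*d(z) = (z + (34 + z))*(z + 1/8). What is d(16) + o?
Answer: 18215/8 ≈ 2276.9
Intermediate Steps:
d(z) = -(34 + 2*z)*(1/8 + z)/2 (d(z) = -(z + (34 + z))*(z + 1/8)/2 = -(34 + 2*z)*(z + 1/8)/2 = -(34 + 2*z)*(1/8 + z)/2)
o = 2809
d(16) + o = (-17/8 - 1*16**2 - 137/8*16) + 2809 = (-17/8 - 1*256 - 274) + 2809 = (-17/8 - 256 - 274) + 2809 = -4257/8 + 2809 = 18215/8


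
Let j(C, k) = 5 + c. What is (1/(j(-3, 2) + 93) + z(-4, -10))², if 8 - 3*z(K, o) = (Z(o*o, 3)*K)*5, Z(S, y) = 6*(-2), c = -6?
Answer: 455438281/76176 ≈ 5978.8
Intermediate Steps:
j(C, k) = -1 (j(C, k) = 5 - 6 = -1)
Z(S, y) = -12
z(K, o) = 8/3 + 20*K (z(K, o) = 8/3 - (-12*K)*5/3 = 8/3 - (-20)*K = 8/3 + 20*K)
(1/(j(-3, 2) + 93) + z(-4, -10))² = (1/(-1 + 93) + (8/3 + 20*(-4)))² = (1/92 + (8/3 - 80))² = (1/92 - 232/3)² = (-21341/276)² = 455438281/76176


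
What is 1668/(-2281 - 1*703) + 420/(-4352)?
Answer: -266013/405824 ≈ -0.65549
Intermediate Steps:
1668/(-2281 - 1*703) + 420/(-4352) = 1668/(-2281 - 703) + 420*(-1/4352) = 1668/(-2984) - 105/1088 = 1668*(-1/2984) - 105/1088 = -417/746 - 105/1088 = -266013/405824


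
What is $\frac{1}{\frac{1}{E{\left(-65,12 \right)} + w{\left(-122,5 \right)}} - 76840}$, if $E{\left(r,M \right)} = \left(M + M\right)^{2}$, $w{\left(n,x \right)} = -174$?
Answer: $- \frac{402}{30889679} \approx -1.3014 \cdot 10^{-5}$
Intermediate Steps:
$E{\left(r,M \right)} = 4 M^{2}$ ($E{\left(r,M \right)} = \left(2 M\right)^{2} = 4 M^{2}$)
$\frac{1}{\frac{1}{E{\left(-65,12 \right)} + w{\left(-122,5 \right)}} - 76840} = \frac{1}{\frac{1}{4 \cdot 12^{2} - 174} - 76840} = \frac{1}{\frac{1}{4 \cdot 144 - 174} - 76840} = \frac{1}{\frac{1}{576 - 174} - 76840} = \frac{1}{\frac{1}{402} - 76840} = \frac{1}{- \frac{30889679}{402}} = - \frac{402}{30889679}$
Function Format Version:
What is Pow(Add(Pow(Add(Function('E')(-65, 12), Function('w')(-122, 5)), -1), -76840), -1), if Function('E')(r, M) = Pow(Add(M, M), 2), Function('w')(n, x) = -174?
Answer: Rational(-402, 30889679) ≈ -1.3014e-5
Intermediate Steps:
Function('E')(r, M) = Mul(4, Pow(M, 2)) (Function('E')(r, M) = Pow(Mul(2, M), 2) = Mul(4, Pow(M, 2)))
Pow(Add(Pow(Add(Function('E')(-65, 12), Function('w')(-122, 5)), -1), -76840), -1) = Pow(Add(Pow(Add(Mul(4, Pow(12, 2)), -174), -1), -76840), -1) = Pow(Add(Pow(Add(Mul(4, 144), -174), -1), -76840), -1) = Pow(Add(Pow(Add(576, -174), -1), -76840), -1) = Pow(Add(Pow(402, -1), -76840), -1) = Pow(Add(Rational(1, 402), -76840), -1) = Pow(Rational(-30889679, 402), -1) = Rational(-402, 30889679)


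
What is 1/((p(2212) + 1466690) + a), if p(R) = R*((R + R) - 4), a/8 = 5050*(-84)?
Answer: 1/7850130 ≈ 1.2739e-7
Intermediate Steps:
a = -3393600 (a = 8*(5050*(-84)) = 8*(-424200) = -3393600)
p(R) = R*(-4 + 2*R) (p(R) = R*(2*R - 4) = R*(-4 + 2*R))
1/((p(2212) + 1466690) + a) = 1/((2*2212*(-2 + 2212) + 1466690) - 3393600) = 1/((2*2212*2210 + 1466690) - 3393600) = 1/((9777040 + 1466690) - 3393600) = 1/(11243730 - 3393600) = 1/7850130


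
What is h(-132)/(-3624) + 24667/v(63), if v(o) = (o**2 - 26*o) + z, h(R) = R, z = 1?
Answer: 3737543/352132 ≈ 10.614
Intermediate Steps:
v(o) = 1 + o**2 - 26*o (v(o) = (o**2 - 26*o) + 1 = 1 + o**2 - 26*o)
h(-132)/(-3624) + 24667/v(63) = -132/(-3624) + 24667/(1 + 63**2 - 26*63) = -132*(-1/3624) + 24667/(1 + 3969 - 1638) = 11/302 + 24667/2332 = 3737543/352132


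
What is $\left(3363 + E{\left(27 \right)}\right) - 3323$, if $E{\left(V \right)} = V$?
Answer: $67$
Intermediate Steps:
$\left(3363 + E{\left(27 \right)}\right) - 3323 = \left(3363 + 27\right) - 3323 = 3390 - 3323 = 67$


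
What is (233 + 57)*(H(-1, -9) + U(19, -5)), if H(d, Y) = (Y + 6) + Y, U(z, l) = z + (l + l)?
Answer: -870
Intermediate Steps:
U(z, l) = z + 2*l
H(d, Y) = 6 + 2*Y (H(d, Y) = (6 + Y) + Y = 6 + 2*Y)
(233 + 57)*(H(-1, -9) + U(19, -5)) = (233 + 57)*((6 + 2*(-9)) + (19 + 2*(-5))) = 290*((6 - 18) + (19 - 10)) = 290*(-12 + 9) = 290*(-3) = -870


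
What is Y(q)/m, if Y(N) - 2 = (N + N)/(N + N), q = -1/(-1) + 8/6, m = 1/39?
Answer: 117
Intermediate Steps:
m = 1/39 ≈ 0.025641
q = 7/3 (q = -1*(-1) + 8*(⅙) = 1 + 4/3 = 7/3 ≈ 2.3333)
Y(N) = 3 (Y(N) = 2 + (N + N)/(N + N) = 2 + (2*N)/((2*N)) = 2 + (2*N)*(1/(2*N)) = 2 + 1 = 3)
Y(q)/m = 3/(1/39) = 3*39 = 117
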